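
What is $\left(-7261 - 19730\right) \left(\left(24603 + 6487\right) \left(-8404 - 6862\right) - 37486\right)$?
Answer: $12811478585166$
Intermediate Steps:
$\left(-7261 - 19730\right) \left(\left(24603 + 6487\right) \left(-8404 - 6862\right) - 37486\right) = - 26991 \left(31090 \left(-15266\right) - 37486\right) = - 26991 \left(-474619940 - 37486\right) = \left(-26991\right) \left(-474657426\right) = 12811478585166$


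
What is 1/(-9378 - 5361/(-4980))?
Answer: -1660/15565693 ≈ -0.00010664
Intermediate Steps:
1/(-9378 - 5361/(-4980)) = 1/(-9378 - 5361*(-1/4980)) = 1/(-9378 + 1787/1660) = 1/(-15565693/1660) = -1660/15565693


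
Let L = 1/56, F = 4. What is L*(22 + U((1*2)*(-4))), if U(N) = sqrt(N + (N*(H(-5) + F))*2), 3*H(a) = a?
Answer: 11/28 + I*sqrt(102)/84 ≈ 0.39286 + 0.12023*I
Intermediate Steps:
L = 1/56 ≈ 0.017857
H(a) = a/3
U(N) = sqrt(51)*sqrt(N)/3 (U(N) = sqrt(N + (N*((1/3)*(-5) + 4))*2) = sqrt(N + (N*(-5/3 + 4))*2) = sqrt(N + (N*(7/3))*2) = sqrt(N + (7*N/3)*2) = sqrt(N + 14*N/3) = sqrt(17*N/3) = sqrt(51)*sqrt(N)/3)
L*(22 + U((1*2)*(-4))) = (22 + sqrt(51)*sqrt((1*2)*(-4))/3)/56 = (22 + sqrt(51)*sqrt(2*(-4))/3)/56 = (22 + sqrt(51)*sqrt(-8)/3)/56 = (22 + sqrt(51)*(2*I*sqrt(2))/3)/56 = (22 + 2*I*sqrt(102)/3)/56 = 11/28 + I*sqrt(102)/84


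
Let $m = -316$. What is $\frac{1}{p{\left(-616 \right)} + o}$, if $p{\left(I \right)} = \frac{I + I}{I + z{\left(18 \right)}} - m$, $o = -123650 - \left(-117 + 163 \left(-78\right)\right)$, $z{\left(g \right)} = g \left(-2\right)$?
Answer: $- \frac{163}{18011681} \approx -9.0497 \cdot 10^{-6}$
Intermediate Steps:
$z{\left(g \right)} = - 2 g$
$o = -110819$ ($o = -123650 - \left(-117 - 12714\right) = -123650 - -12831 = -123650 + 12831 = -110819$)
$p{\left(I \right)} = 316 + \frac{2 I}{-36 + I}$ ($p{\left(I \right)} = \frac{I + I}{I - 36} - -316 = \frac{2 I}{I - 36} + 316 = \frac{2 I}{-36 + I} + 316 = 316 + \frac{2 I}{-36 + I}$)
$\frac{1}{p{\left(-616 \right)} + o} = \frac{1}{\frac{6 \left(-1896 + 53 \left(-616\right)\right)}{-36 - 616} - 110819} = \frac{1}{\frac{6 \left(-1896 - 32648\right)}{-652} - 110819} = \frac{1}{6 \left(- \frac{1}{652}\right) \left(-34544\right) - 110819} = \frac{1}{\frac{51816}{163} - 110819} = \frac{1}{- \frac{18011681}{163}} = - \frac{163}{18011681}$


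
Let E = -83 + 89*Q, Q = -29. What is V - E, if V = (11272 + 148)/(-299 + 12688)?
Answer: 33015716/12389 ≈ 2664.9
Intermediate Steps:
V = 11420/12389 ≈ 0.92179
E = -2664 (E = -83 + 89*(-29) = -83 - 2581 = -2664)
V - E = 11420/12389 - 1*(-2664) = 11420/12389 + 2664 = 33015716/12389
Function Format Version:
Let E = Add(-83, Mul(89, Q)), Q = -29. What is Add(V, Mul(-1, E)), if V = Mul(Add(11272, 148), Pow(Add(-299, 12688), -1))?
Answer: Rational(33015716, 12389) ≈ 2664.9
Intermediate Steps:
V = Rational(11420, 12389) (V = Mul(11420, Pow(12389, -1)) = Mul(11420, Rational(1, 12389)) = Rational(11420, 12389) ≈ 0.92179)
E = -2664 (E = Add(-83, Mul(89, -29)) = Add(-83, -2581) = -2664)
Add(V, Mul(-1, E)) = Add(Rational(11420, 12389), Mul(-1, -2664)) = Add(Rational(11420, 12389), 2664) = Rational(33015716, 12389)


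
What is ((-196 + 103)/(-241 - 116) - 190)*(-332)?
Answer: 7496228/119 ≈ 62994.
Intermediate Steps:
((-196 + 103)/(-241 - 116) - 190)*(-332) = (-93/(-357) - 190)*(-332) = (-93*(-1/357) - 190)*(-332) = (31/119 - 190)*(-332) = -22579/119*(-332) = 7496228/119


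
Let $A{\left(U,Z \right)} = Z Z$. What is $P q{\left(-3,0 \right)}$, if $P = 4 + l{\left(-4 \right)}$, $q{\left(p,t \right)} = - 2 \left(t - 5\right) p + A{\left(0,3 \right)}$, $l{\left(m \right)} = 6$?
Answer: $-210$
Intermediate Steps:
$A{\left(U,Z \right)} = Z^{2}$
$q{\left(p,t \right)} = 9 + p \left(10 - 2 t\right)$ ($q{\left(p,t \right)} = - 2 \left(t - 5\right) p + 3^{2} = - 2 \left(-5 + t\right) p + 9 = \left(10 - 2 t\right) p + 9 = p \left(10 - 2 t\right) + 9 = 9 + p \left(10 - 2 t\right)$)
$P = 10$ ($P = 4 + 6 = 10$)
$P q{\left(-3,0 \right)} = 10 \left(9 + 10 \left(-3\right) - \left(-6\right) 0\right) = 10 \left(9 - 30 + 0\right) = 10 \left(-21\right) = -210$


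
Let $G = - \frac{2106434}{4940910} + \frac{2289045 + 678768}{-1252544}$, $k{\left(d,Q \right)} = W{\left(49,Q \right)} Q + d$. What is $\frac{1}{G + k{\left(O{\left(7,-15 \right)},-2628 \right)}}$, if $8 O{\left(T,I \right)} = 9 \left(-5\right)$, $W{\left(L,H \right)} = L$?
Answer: $- \frac{3094353587520}{398492156960154203} \approx -7.7651 \cdot 10^{-6}$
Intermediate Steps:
$O{\left(T,I \right)} = - \frac{45}{8}$ ($O{\left(T,I \right)} = \frac{9 \left(-5\right)}{8} = \frac{1}{8} \left(-45\right) = - \frac{45}{8}$)
$k{\left(d,Q \right)} = d + 49 Q$ ($k{\left(d,Q \right)} = 49 Q + d = d + 49 Q$)
$G = - \frac{8651049098963}{3094353587520}$ ($G = \left(-2106434\right) \frac{1}{4940910} + 2967813 \left(- \frac{1}{1252544}\right) = - \frac{1053217}{2470455} - \frac{2967813}{1252544} = - \frac{8651049098963}{3094353587520} \approx -2.7958$)
$\frac{1}{G + k{\left(O{\left(7,-15 \right)},-2628 \right)}} = \frac{1}{- \frac{8651049098963}{3094353587520} + \left(- \frac{45}{8} + 49 \left(-2628\right)\right)} = \frac{1}{- \frac{8651049098963}{3094353587520} - \frac{1030221}{8}} = \frac{1}{- \frac{398492156960154203}{3094353587520}} = - \frac{3094353587520}{398492156960154203}$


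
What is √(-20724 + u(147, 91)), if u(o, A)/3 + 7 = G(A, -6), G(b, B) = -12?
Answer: 3*I*√2309 ≈ 144.16*I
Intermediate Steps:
u(o, A) = -57 (u(o, A) = -21 + 3*(-12) = -21 - 36 = -57)
√(-20724 + u(147, 91)) = √(-20724 - 57) = √(-20781) = 3*I*√2309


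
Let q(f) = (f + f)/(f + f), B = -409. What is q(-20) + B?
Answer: -408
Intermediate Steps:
q(f) = 1 (q(f) = (2*f)/((2*f)) = (2*f)*(1/(2*f)) = 1)
q(-20) + B = 1 - 409 = -408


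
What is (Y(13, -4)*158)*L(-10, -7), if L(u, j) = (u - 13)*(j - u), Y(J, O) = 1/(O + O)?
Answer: 5451/4 ≈ 1362.8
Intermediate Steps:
Y(J, O) = 1/(2*O)
L(u, j) = (-13 + u)*(j - u)
(Y(13, -4)*158)*L(-10, -7) = (((½)/(-4))*158)*(-1*(-10)² - 13*(-7) + 13*(-10) - 7*(-10)) = (((½)*(-¼))*158)*(-1*100 + 91 - 130 + 70) = (-⅛*158)*(-100 + 91 - 130 + 70) = -79/4*(-69) = 5451/4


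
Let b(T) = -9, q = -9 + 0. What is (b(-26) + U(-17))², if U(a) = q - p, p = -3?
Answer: 225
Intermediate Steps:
q = -9
U(a) = -6 (U(a) = -9 - 1*(-3) = -9 + 3 = -6)
(b(-26) + U(-17))² = (-9 - 6)² = (-15)² = 225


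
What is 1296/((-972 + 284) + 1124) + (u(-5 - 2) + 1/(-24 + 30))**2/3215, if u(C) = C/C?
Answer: 37505101/12615660 ≈ 2.9729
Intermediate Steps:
u(C) = 1
1296/((-972 + 284) + 1124) + (u(-5 - 2) + 1/(-24 + 30))**2/3215 = 1296/((-972 + 284) + 1124) + (1 + 1/(-24 + 30))**2/3215 = 1296/(-688 + 1124) + (1 + 1/6)**2*(1/3215) = 1296/436 + (1 + 1/6)**2*(1/3215) = 1296*(1/436) + (7/6)**2*(1/3215) = 324/109 + (49/36)*(1/3215) = 324/109 + 49/115740 = 37505101/12615660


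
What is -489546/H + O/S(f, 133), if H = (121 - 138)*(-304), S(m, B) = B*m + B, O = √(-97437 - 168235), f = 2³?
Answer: -244773/2584 + 2*I*√66418/1197 ≈ -94.726 + 0.4306*I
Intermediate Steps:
f = 8
O = 2*I*√66418 (O = √(-265672) = 2*I*√66418 ≈ 515.43*I)
S(m, B) = B + B*m
H = 5168 (H = -17*(-304) = 5168)
-489546/H + O/S(f, 133) = -489546/5168 + (2*I*√66418)/((133*(1 + 8))) = -489546*1/5168 + (2*I*√66418)/((133*9)) = -244773/2584 + (2*I*√66418)/1197 = -244773/2584 + (2*I*√66418)*(1/1197) = -244773/2584 + 2*I*√66418/1197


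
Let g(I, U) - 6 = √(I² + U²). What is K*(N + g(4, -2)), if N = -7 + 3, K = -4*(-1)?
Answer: 8 + 8*√5 ≈ 25.889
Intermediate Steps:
g(I, U) = 6 + √(I² + U²)
K = 4
N = -4
K*(N + g(4, -2)) = 4*(-4 + (6 + √(4² + (-2)²))) = 4*(-4 + (6 + √(16 + 4))) = 4*(-4 + (6 + √20)) = 4*(-4 + (6 + 2*√5)) = 4*(2 + 2*√5) = 8 + 8*√5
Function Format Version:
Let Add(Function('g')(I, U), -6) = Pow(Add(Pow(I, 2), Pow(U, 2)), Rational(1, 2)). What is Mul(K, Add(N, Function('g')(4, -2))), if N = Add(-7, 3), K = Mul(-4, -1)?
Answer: Add(8, Mul(8, Pow(5, Rational(1, 2)))) ≈ 25.889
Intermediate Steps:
Function('g')(I, U) = Add(6, Pow(Add(Pow(I, 2), Pow(U, 2)), Rational(1, 2)))
K = 4
N = -4
Mul(K, Add(N, Function('g')(4, -2))) = Mul(4, Add(-4, Add(6, Pow(Add(Pow(4, 2), Pow(-2, 2)), Rational(1, 2))))) = Mul(4, Add(-4, Add(6, Pow(Add(16, 4), Rational(1, 2))))) = Mul(4, Add(-4, Add(6, Pow(20, Rational(1, 2))))) = Mul(4, Add(-4, Add(6, Mul(2, Pow(5, Rational(1, 2)))))) = Mul(4, Add(2, Mul(2, Pow(5, Rational(1, 2))))) = Add(8, Mul(8, Pow(5, Rational(1, 2))))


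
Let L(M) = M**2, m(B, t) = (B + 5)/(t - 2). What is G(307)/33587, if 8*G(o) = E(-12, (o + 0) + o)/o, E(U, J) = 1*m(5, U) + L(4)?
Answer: 107/577427704 ≈ 1.8530e-7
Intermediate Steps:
m(B, t) = (5 + B)/(-2 + t)
E(U, J) = 16 + 10/(-2 + U) (E(U, J) = 1*((5 + 5)/(-2 + U)) + 4**2 = 1*(10/(-2 + U)) + 16 = 10/(-2 + U) + 16 = 16 + 10/(-2 + U))
G(o) = 107/(56*o) (G(o) = ((2*(-11 + 8*(-12))/(-2 - 12))/o)/8 = ((2*(-11 - 96)/(-14))/o)/8 = ((2*(-1/14)*(-107))/o)/8 = (107/(7*o))/8 = 107/(56*o))
G(307)/33587 = ((107/56)/307)/33587 = ((107/56)*(1/307))*(1/33587) = (107/17192)*(1/33587) = 107/577427704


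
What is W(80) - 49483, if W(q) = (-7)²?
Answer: -49434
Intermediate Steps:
W(q) = 49
W(80) - 49483 = 49 - 49483 = -49434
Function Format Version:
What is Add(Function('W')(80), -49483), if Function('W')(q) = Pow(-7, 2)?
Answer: -49434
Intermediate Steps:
Function('W')(q) = 49
Add(Function('W')(80), -49483) = Add(49, -49483) = -49434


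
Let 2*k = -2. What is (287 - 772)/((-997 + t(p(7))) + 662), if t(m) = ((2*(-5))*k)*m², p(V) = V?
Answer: -97/31 ≈ -3.1290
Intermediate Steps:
k = -1 (k = (½)*(-2) = -1)
t(m) = 10*m² (t(m) = ((2*(-5))*(-1))*m² = (-10*(-1))*m² = 10*m²)
(287 - 772)/((-997 + t(p(7))) + 662) = (287 - 772)/((-997 + 10*7²) + 662) = -485/((-997 + 10*49) + 662) = -485/((-997 + 490) + 662) = -485/(-507 + 662) = -485/155 = -485*1/155 = -97/31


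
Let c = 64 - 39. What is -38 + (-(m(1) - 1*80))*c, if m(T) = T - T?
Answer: 1962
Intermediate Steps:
m(T) = 0
c = 25
-38 + (-(m(1) - 1*80))*c = -38 - (0 - 1*80)*25 = -38 - (0 - 80)*25 = -38 - 1*(-80)*25 = -38 + 80*25 = -38 + 2000 = 1962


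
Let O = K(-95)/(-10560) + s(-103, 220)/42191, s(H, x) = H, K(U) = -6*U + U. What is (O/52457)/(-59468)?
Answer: 4225681/277971656690779392 ≈ 1.5202e-11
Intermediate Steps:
K(U) = -5*U
O = -4225681/89107392 (O = -5*(-95)/(-10560) - 103/42191 = 475*(-1/10560) - 103*1/42191 = -95/2112 - 103/42191 = -4225681/89107392 ≈ -0.047422)
(O/52457)/(-59468) = -4225681/89107392/52457/(-59468) = -4225681/89107392*1/52457*(-1/59468) = -4225681/4674306462144*(-1/59468) = 4225681/277971656690779392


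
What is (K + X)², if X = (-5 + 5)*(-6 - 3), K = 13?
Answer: 169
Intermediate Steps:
X = 0 (X = 0*(-9) = 0)
(K + X)² = (13 + 0)² = 13² = 169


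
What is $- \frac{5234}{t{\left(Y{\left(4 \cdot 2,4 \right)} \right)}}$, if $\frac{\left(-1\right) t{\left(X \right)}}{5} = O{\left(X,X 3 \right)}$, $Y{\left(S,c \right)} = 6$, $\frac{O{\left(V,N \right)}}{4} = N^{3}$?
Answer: $\frac{2617}{58320} \approx 0.044873$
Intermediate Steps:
$O{\left(V,N \right)} = 4 N^{3}$
$t{\left(X \right)} = - 540 X^{3}$ ($t{\left(X \right)} = - 5 \cdot 4 \left(X 3\right)^{3} = - 5 \cdot 4 \left(3 X\right)^{3} = - 5 \cdot 4 \cdot 27 X^{3} = - 5 \cdot 108 X^{3} = - 540 X^{3}$)
$- \frac{5234}{t{\left(Y{\left(4 \cdot 2,4 \right)} \right)}} = - \frac{5234}{\left(-540\right) 6^{3}} = - \frac{5234}{\left(-540\right) 216} = - \frac{5234}{-116640} = \left(-5234\right) \left(- \frac{1}{116640}\right) = \frac{2617}{58320}$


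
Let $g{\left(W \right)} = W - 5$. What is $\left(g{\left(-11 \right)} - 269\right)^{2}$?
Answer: $81225$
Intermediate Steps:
$g{\left(W \right)} = -5 + W$
$\left(g{\left(-11 \right)} - 269\right)^{2} = \left(\left(-5 - 11\right) - 269\right)^{2} = \left(-16 - 269\right)^{2} = \left(-285\right)^{2} = 81225$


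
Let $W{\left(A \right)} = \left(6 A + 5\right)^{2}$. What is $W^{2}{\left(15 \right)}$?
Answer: $81450625$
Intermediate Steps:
$W{\left(A \right)} = \left(5 + 6 A\right)^{2}$
$W^{2}{\left(15 \right)} = \left(\left(5 + 6 \cdot 15\right)^{2}\right)^{2} = \left(\left(5 + 90\right)^{2}\right)^{2} = \left(95^{2}\right)^{2} = 9025^{2} = 81450625$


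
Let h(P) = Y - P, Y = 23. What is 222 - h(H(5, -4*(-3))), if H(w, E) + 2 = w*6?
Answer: 227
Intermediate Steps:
H(w, E) = -2 + 6*w (H(w, E) = -2 + w*6 = -2 + 6*w)
h(P) = 23 - P
222 - h(H(5, -4*(-3))) = 222 - (23 - (-2 + 6*5)) = 222 - (23 - (-2 + 30)) = 222 - (23 - 1*28) = 222 - (23 - 28) = 222 - 1*(-5) = 222 + 5 = 227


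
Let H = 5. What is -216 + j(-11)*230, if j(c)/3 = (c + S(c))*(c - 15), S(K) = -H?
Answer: 286824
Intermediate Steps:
S(K) = -5 (S(K) = -1*5 = -5)
j(c) = 3*(-15 + c)*(-5 + c) (j(c) = 3*((c - 5)*(c - 15)) = 3*((-5 + c)*(-15 + c)) = 3*((-15 + c)*(-5 + c)) = 3*(-15 + c)*(-5 + c))
-216 + j(-11)*230 = -216 + (225 - 60*(-11) + 3*(-11)²)*230 = -216 + (225 + 660 + 3*121)*230 = -216 + (225 + 660 + 363)*230 = -216 + 1248*230 = -216 + 287040 = 286824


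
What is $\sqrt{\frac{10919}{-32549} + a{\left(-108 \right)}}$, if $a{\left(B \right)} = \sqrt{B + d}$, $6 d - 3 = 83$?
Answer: $\frac{\sqrt{-26434899 + 26267043 i \sqrt{843}}}{8877} \approx 2.162 + 2.2382 i$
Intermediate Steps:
$d = \frac{43}{3}$ ($d = \frac{1}{2} + \frac{1}{6} \cdot 83 = \frac{1}{2} + \frac{83}{6} = \frac{43}{3} \approx 14.333$)
$a{\left(B \right)} = \sqrt{\frac{43}{3} + B}$ ($a{\left(B \right)} = \sqrt{B + \frac{43}{3}} = \sqrt{\frac{43}{3} + B}$)
$\sqrt{\frac{10919}{-32549} + a{\left(-108 \right)}} = \sqrt{\frac{10919}{-32549} + \frac{\sqrt{129 + 9 \left(-108\right)}}{3}} = \sqrt{10919 \left(- \frac{1}{32549}\right) + \frac{\sqrt{129 - 972}}{3}} = \sqrt{- \frac{10919}{32549} + \frac{\sqrt{-843}}{3}} = \sqrt{- \frac{10919}{32549} + \frac{i \sqrt{843}}{3}}$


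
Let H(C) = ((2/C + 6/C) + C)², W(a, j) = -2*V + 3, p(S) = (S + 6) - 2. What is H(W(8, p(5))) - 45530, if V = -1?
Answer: -1137161/25 ≈ -45486.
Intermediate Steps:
p(S) = 4 + S (p(S) = (6 + S) - 2 = 4 + S)
W(a, j) = 5 (W(a, j) = -2*(-1) + 3 = 2 + 3 = 5)
H(C) = (C + 8/C)² (H(C) = (8/C + C)² = (C + 8/C)²)
H(W(8, p(5))) - 45530 = (8 + 5²)²/5² - 45530 = (8 + 25)²/25 - 45530 = (1/25)*33² - 45530 = (1/25)*1089 - 45530 = 1089/25 - 45530 = -1137161/25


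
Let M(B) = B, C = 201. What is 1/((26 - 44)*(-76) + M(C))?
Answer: 1/1569 ≈ 0.00063735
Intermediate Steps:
1/((26 - 44)*(-76) + M(C)) = 1/((26 - 44)*(-76) + 201) = 1/(-18*(-76) + 201) = 1/(1368 + 201) = 1/1569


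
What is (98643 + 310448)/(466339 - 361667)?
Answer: 409091/104672 ≈ 3.9083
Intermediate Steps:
(98643 + 310448)/(466339 - 361667) = 409091/104672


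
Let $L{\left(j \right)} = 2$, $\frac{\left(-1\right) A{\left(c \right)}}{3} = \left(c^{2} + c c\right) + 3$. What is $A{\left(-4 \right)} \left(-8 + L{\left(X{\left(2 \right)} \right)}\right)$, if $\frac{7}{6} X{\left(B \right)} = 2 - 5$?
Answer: $630$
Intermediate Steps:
$A{\left(c \right)} = -9 - 6 c^{2}$ ($A{\left(c \right)} = - 3 \left(\left(c^{2} + c c\right) + 3\right) = - 3 \left(\left(c^{2} + c^{2}\right) + 3\right) = - 3 \left(2 c^{2} + 3\right) = - 3 \left(3 + 2 c^{2}\right) = -9 - 6 c^{2}$)
$X{\left(B \right)} = - \frac{18}{7}$ ($X{\left(B \right)} = \frac{6 \left(2 - 5\right)}{7} = \frac{6}{7} \left(-3\right) = - \frac{18}{7}$)
$A{\left(-4 \right)} \left(-8 + L{\left(X{\left(2 \right)} \right)}\right) = \left(-9 - 6 \left(-4\right)^{2}\right) \left(-8 + 2\right) = \left(-9 - 96\right) \left(-6\right) = \left(-105\right) \left(-6\right) = 630$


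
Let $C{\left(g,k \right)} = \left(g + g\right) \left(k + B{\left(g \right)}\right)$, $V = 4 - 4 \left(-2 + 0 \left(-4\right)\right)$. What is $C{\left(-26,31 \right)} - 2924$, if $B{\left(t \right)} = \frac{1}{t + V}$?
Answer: $- \frac{31726}{7} \approx -4532.3$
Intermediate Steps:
$V = 12$ ($V = 4 - 4 \left(-2 + 0\right) = 4 - -8 = 4 + 8 = 12$)
$B{\left(t \right)} = \frac{1}{12 + t}$ ($B{\left(t \right)} = \frac{1}{t + 12} = \frac{1}{12 + t}$)
$C{\left(g,k \right)} = 2 g \left(k + \frac{1}{12 + g}\right)$ ($C{\left(g,k \right)} = \left(g + g\right) \left(k + \frac{1}{12 + g}\right) = 2 g \left(k + \frac{1}{12 + g}\right)$)
$C{\left(-26,31 \right)} - 2924 = 2 \left(-26\right) \frac{1}{12 - 26} \left(1 + 31 \left(12 - 26\right)\right) - 2924 = 2 \left(-26\right) \frac{1}{-14} \left(1 + 31 \left(-14\right)\right) - 2924 = 2 \left(-26\right) \left(- \frac{1}{14}\right) \left(1 - 434\right) - 2924 = 2 \left(-26\right) \left(- \frac{1}{14}\right) \left(-433\right) - 2924 = - \frac{11258}{7} - 2924 = - \frac{31726}{7}$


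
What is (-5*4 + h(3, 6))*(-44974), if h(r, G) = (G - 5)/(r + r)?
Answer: 2675953/3 ≈ 8.9198e+5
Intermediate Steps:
h(r, G) = (-5 + G)/(2*r) (h(r, G) = (-5 + G)/((2*r)) = (-5 + G)*(1/(2*r)) = (-5 + G)/(2*r))
(-5*4 + h(3, 6))*(-44974) = (-5*4 + (1/2)*(-5 + 6)/3)*(-44974) = (-20 + (1/2)*(1/3)*1)*(-44974) = (-20 + 1/6)*(-44974) = -119/6*(-44974) = 2675953/3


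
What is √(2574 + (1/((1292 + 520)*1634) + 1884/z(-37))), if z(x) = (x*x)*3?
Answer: √7724135469011916282/54774948 ≈ 50.739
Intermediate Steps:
z(x) = 3*x² (z(x) = x²*3 = 3*x²)
√(2574 + (1/((1292 + 520)*1634) + 1884/z(-37))) = √(2574 + (1/((1292 + 520)*1634) + 1884/((3*(-37)²)))) = √(2574 + ((1/1634)/1812 + 1884/((3*1369)))) = √(2574 + ((1/1812)*(1/1634) + 1884/4107)) = √(2574 + (1/2960808 + 1884*(1/4107))) = √(2574 + (1/2960808 + 628/1369)) = √(2574 + 1859388793/4053346152) = √(10435172384041/4053346152) = √7724135469011916282/54774948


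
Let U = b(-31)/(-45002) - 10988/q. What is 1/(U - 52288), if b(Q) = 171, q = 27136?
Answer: -152646784/7981657432071 ≈ -1.9125e-5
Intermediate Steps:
U = -62390279/152646784 (U = 171/(-45002) - 10988/27136 = 171*(-1/45002) - 10988*1/27136 = -171/45002 - 2747/6784 = -62390279/152646784 ≈ -0.40872)
1/(U - 52288) = 1/(-62390279/152646784 - 52288) = 1/(-7981657432071/152646784) = -152646784/7981657432071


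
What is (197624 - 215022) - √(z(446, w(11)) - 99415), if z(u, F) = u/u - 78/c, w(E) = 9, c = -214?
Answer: -17398 - I*√1138186713/107 ≈ -17398.0 - 315.3*I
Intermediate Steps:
z(u, F) = 146/107 (z(u, F) = u/u - 78/(-214) = 1 - 78*(-1/214) = 1 + 39/107 = 146/107)
(197624 - 215022) - √(z(446, w(11)) - 99415) = (197624 - 215022) - √(146/107 - 99415) = -17398 - √(-10637259/107) = -17398 - I*√1138186713/107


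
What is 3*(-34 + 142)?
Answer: 324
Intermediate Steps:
3*(-34 + 142) = 3*108 = 324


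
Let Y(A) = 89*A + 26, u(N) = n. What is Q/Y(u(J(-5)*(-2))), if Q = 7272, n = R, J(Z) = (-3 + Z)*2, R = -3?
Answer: -7272/241 ≈ -30.174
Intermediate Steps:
J(Z) = -6 + 2*Z
n = -3
u(N) = -3
Y(A) = 26 + 89*A
Q/Y(u(J(-5)*(-2))) = 7272/(26 + 89*(-3)) = 7272/(26 - 267) = 7272/(-241) = 7272*(-1/241) = -7272/241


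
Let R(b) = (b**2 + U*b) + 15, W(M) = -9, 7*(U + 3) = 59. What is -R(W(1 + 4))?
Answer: -330/7 ≈ -47.143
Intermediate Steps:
U = 38/7 (U = -3 + (1/7)*59 = -3 + 59/7 = 38/7 ≈ 5.4286)
R(b) = 15 + b**2 + 38*b/7 (R(b) = (b**2 + 38*b/7) + 15 = 15 + b**2 + 38*b/7)
-R(W(1 + 4)) = -(15 + (-9)**2 + (38/7)*(-9)) = -(15 + 81 - 342/7) = -1*330/7 = -330/7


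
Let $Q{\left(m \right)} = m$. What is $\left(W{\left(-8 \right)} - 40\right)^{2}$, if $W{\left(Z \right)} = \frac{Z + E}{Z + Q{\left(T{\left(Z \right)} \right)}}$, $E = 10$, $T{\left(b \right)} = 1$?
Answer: $\frac{79524}{49} \approx 1622.9$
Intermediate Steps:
$W{\left(Z \right)} = \frac{10 + Z}{1 + Z}$ ($W{\left(Z \right)} = \frac{Z + 10}{Z + 1} = \frac{10 + Z}{1 + Z}$)
$\left(W{\left(-8 \right)} - 40\right)^{2} = \left(\frac{10 - 8}{1 - 8} - 40\right)^{2} = \left(\frac{1}{-7} \cdot 2 - 40\right)^{2} = \left(\left(- \frac{1}{7}\right) 2 - 40\right)^{2} = \left(- \frac{2}{7} - 40\right)^{2} = \left(- \frac{282}{7}\right)^{2} = \frac{79524}{49}$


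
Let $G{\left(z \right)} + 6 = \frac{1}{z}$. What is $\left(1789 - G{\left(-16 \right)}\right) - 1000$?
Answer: $\frac{12721}{16} \approx 795.06$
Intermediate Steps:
$G{\left(z \right)} = -6 + \frac{1}{z}$
$\left(1789 - G{\left(-16 \right)}\right) - 1000 = \left(1789 - \left(-6 + \frac{1}{-16}\right)\right) - 1000 = \left(1789 - \left(-6 - \frac{1}{16}\right)\right) - 1000 = \left(1789 - - \frac{97}{16}\right) - 1000 = \left(1789 + \frac{97}{16}\right) - 1000 = \frac{28721}{16} - 1000 = \frac{12721}{16}$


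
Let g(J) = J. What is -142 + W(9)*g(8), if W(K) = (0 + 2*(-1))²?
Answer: -110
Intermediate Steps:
W(K) = 4 (W(K) = (0 - 2)² = (-2)² = 4)
-142 + W(9)*g(8) = -142 + 4*8 = -142 + 32 = -110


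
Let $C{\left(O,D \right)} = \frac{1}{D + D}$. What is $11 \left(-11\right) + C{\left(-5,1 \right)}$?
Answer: $- \frac{241}{2} \approx -120.5$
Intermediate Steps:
$C{\left(O,D \right)} = \frac{1}{2 D}$
$11 \left(-11\right) + C{\left(-5,1 \right)} = 11 \left(-11\right) + \frac{1}{2 \cdot 1} = -121 + \frac{1}{2} \cdot 1 = -121 + \frac{1}{2} = - \frac{241}{2}$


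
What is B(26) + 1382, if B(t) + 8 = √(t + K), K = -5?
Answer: 1374 + √21 ≈ 1378.6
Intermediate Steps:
B(t) = -8 + √(-5 + t) (B(t) = -8 + √(t - 5) = -8 + √(-5 + t))
B(26) + 1382 = (-8 + √(-5 + 26)) + 1382 = (-8 + √21) + 1382 = 1374 + √21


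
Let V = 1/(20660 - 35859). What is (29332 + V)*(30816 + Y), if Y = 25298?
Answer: 25016578897638/15199 ≈ 1.6459e+9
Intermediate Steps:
V = -1/15199 (V = 1/(-15199) = -1/15199 ≈ -6.5794e-5)
(29332 + V)*(30816 + Y) = (29332 - 1/15199)*(30816 + 25298) = (445817067/15199)*56114 = 25016578897638/15199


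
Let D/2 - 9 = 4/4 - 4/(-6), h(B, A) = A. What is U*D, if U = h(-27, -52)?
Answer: -3328/3 ≈ -1109.3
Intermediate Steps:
U = -52
D = 64/3 (D = 18 + 2*(4/4 - 4/(-6)) = 18 + 2*(4*(1/4) - 4*(-1/6)) = 18 + 2*(1 + 2/3) = 18 + 2*(5/3) = 18 + 10/3 = 64/3 ≈ 21.333)
U*D = -52*64/3 = -3328/3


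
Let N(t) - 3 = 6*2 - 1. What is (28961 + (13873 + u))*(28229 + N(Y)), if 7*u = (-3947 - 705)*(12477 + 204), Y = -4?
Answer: -1657643070282/7 ≈ -2.3681e+11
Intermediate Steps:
N(t) = 14 (N(t) = 3 + (6*2 - 1) = 3 + (12 - 1) = 3 + 11 = 14)
u = -58992012/7 (u = ((-3947 - 705)*(12477 + 204))/7 = (-4652*12681)/7 = (⅐)*(-58992012) = -58992012/7 ≈ -8.4274e+6)
(28961 + (13873 + u))*(28229 + N(Y)) = (28961 + (13873 - 58992012/7))*(28229 + 14) = (28961 - 58894901/7)*28243 = -58692174/7*28243 = -1657643070282/7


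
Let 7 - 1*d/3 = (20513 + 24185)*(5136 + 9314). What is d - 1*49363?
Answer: -1937707642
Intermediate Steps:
d = -1937658279 (d = 21 - 3*(20513 + 24185)*(5136 + 9314) = 21 - 134094*14450 = 21 - 3*645886100 = 21 - 1937658300 = -1937658279)
d - 1*49363 = -1937658279 - 1*49363 = -1937658279 - 49363 = -1937707642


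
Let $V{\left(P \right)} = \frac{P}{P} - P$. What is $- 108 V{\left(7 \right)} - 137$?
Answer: $511$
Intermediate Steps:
$V{\left(P \right)} = 1 - P$
$- 108 V{\left(7 \right)} - 137 = - 108 \left(1 - 7\right) - 137 = \left(-108\right) \left(-6\right) - 137 = 648 - 137 = 511$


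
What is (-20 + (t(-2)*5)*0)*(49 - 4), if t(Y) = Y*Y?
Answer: -900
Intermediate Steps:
t(Y) = Y²
(-20 + (t(-2)*5)*0)*(49 - 4) = (-20 + ((-2)²*5)*0)*(49 - 4) = (-20 + (4*5)*0)*45 = (-20 + 20*0)*45 = (-20 + 0)*45 = -20*45 = -900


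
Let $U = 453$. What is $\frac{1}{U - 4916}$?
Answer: $- \frac{1}{4463} \approx -0.00022406$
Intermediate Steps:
$\frac{1}{U - 4916} = \frac{1}{453 - 4916} = \frac{1}{-4463} = - \frac{1}{4463}$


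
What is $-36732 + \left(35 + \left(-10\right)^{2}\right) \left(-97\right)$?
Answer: $-49827$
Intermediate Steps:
$-36732 + \left(35 + \left(-10\right)^{2}\right) \left(-97\right) = -36732 + \left(35 + 100\right) \left(-97\right) = -36732 + 135 \left(-97\right) = -36732 - 13095 = -49827$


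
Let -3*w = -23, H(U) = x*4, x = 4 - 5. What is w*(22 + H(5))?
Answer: 138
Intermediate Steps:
x = -1
H(U) = -4 (H(U) = -1*4 = -4)
w = 23/3 (w = -1/3*(-23) = 23/3 ≈ 7.6667)
w*(22 + H(5)) = 23*(22 - 4)/3 = (23/3)*18 = 138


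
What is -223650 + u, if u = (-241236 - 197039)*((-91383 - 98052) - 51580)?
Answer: 105630625475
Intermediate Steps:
u = 105630849125 (u = -438275*(-189435 - 51580) = -438275*(-241015) = 105630849125)
-223650 + u = -223650 + 105630849125 = 105630625475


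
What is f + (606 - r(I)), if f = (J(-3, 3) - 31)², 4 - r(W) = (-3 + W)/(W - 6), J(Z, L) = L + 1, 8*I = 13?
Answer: 46596/35 ≈ 1331.3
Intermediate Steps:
I = 13/8 (I = (⅛)*13 = 13/8 ≈ 1.6250)
J(Z, L) = 1 + L
r(W) = 4 - (-3 + W)/(-6 + W) (r(W) = 4 - (-3 + W)/(W - 6) = 4 - (-3 + W)/(-6 + W))
f = 729 (f = ((1 + 3) - 31)² = (4 - 31)² = (-27)² = 729)
f + (606 - r(I)) = 729 + (606 - 3*(-7 + 13/8)/(-6 + 13/8)) = 729 + (606 - 3*(-43)/((-35/8)*8)) = 729 + (606 - 3*(-8)*(-43)/(35*8)) = 729 + (606 - 1*129/35) = 729 + (606 - 129/35) = 729 + 21081/35 = 46596/35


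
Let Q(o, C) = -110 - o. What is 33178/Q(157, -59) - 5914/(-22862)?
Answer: -378468199/3052077 ≈ -124.00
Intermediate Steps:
33178/Q(157, -59) - 5914/(-22862) = 33178/(-110 - 1*157) - 5914/(-22862) = 33178/(-110 - 157) - 5914*(-1/22862) = 33178/(-267) + 2957/11431 = 33178*(-1/267) + 2957/11431 = -33178/267 + 2957/11431 = -378468199/3052077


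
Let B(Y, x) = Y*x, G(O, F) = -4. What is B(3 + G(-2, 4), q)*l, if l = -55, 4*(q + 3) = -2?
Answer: -385/2 ≈ -192.50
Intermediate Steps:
q = -7/2 (q = -3 + (¼)*(-2) = -3 - ½ = -7/2 ≈ -3.5000)
B(3 + G(-2, 4), q)*l = ((3 - 4)*(-7/2))*(-55) = -1*(-7/2)*(-55) = (7/2)*(-55) = -385/2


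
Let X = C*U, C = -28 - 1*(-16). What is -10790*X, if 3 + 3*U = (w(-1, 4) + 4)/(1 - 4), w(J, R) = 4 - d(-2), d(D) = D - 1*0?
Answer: -820040/3 ≈ -2.7335e+5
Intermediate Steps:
d(D) = D (d(D) = D + 0 = D)
w(J, R) = 6 (w(J, R) = 4 - 1*(-2) = 4 + 2 = 6)
C = -12 (C = -28 + 16 = -12)
U = -19/9 (U = -1 + ((6 + 4)/(1 - 4))/3 = -1 + (10/(-3))/3 = -1 + (10*(-⅓))/3 = -1 + (⅓)*(-10/3) = -1 - 10/9 = -19/9 ≈ -2.1111)
X = 76/3 (X = -12*(-19/9) = 76/3 ≈ 25.333)
-10790*X = -10790*76/3 = -820040/3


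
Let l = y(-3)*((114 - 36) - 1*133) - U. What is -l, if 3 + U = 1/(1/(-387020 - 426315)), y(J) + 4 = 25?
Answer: -812183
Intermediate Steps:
y(J) = 21 (y(J) = -4 + 25 = 21)
U = -813338 (U = -3 + 1/(1/(-387020 - 426315)) = -3 + 1/(1/(-813335)) = -3 + 1/(-1/813335) = -3 - 813335 = -813338)
l = 812183 (l = 21*((114 - 36) - 1*133) - 1*(-813338) = 21*(78 - 133) + 813338 = 21*(-55) + 813338 = -1155 + 813338 = 812183)
-l = -1*812183 = -812183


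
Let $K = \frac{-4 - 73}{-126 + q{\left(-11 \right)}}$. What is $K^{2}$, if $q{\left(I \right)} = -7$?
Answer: $\frac{121}{361} \approx 0.33518$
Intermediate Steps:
$K = \frac{11}{19}$ ($K = \frac{-4 - 73}{-126 - 7} = - \frac{77}{-133} = \left(-77\right) \left(- \frac{1}{133}\right) = \frac{11}{19} \approx 0.57895$)
$K^{2} = \left(\frac{11}{19}\right)^{2} = \frac{121}{361}$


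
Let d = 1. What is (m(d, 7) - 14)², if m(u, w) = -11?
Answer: 625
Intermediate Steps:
(m(d, 7) - 14)² = (-11 - 14)² = (-25)² = 625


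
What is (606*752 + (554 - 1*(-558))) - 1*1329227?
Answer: -872403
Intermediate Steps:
(606*752 + (554 - 1*(-558))) - 1*1329227 = (455712 + (554 + 558)) - 1329227 = (455712 + 1112) - 1329227 = 456824 - 1329227 = -872403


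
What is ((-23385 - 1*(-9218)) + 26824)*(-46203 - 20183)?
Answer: -840247602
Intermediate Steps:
((-23385 - 1*(-9218)) + 26824)*(-46203 - 20183) = ((-23385 + 9218) + 26824)*(-66386) = (-14167 + 26824)*(-66386) = 12657*(-66386) = -840247602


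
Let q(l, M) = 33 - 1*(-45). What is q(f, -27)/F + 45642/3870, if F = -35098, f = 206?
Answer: 133470088/11319105 ≈ 11.792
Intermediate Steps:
q(l, M) = 78 (q(l, M) = 33 + 45 = 78)
q(f, -27)/F + 45642/3870 = 78/(-35098) + 45642/3870 = 78*(-1/35098) + 45642*(1/3870) = -39/17549 + 7607/645 = 133470088/11319105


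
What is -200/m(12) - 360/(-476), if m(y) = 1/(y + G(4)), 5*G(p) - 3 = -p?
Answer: -280750/119 ≈ -2359.2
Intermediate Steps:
G(p) = 3/5 - p/5 (G(p) = 3/5 + (-p)/5 = 3/5 - p/5)
m(y) = 1/(-1/5 + y) (m(y) = 1/(y + (3/5 - 1/5*4)) = 1/(y + (3/5 - 4/5)) = 1/(y - 1/5) = 1/(-1/5 + y))
-200/m(12) - 360/(-476) = -200/(5/(-1 + 5*12)) - 360/(-476) = -200/(5/(-1 + 60)) - 360*(-1/476) = -200/(5/59) + 90/119 = -200/(5*(1/59)) + 90/119 = -200/5/59 + 90/119 = -200*59/5 + 90/119 = -2360 + 90/119 = -280750/119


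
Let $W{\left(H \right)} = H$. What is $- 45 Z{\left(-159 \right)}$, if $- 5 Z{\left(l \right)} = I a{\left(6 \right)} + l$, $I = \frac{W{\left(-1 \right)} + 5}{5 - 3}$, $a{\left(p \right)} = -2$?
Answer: $-1467$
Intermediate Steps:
$I = 2$ ($I = \frac{-1 + 5}{5 - 3} = \frac{4}{2} = 4 \cdot \frac{1}{2} = 2$)
$Z{\left(l \right)} = \frac{4}{5} - \frac{l}{5}$ ($Z{\left(l \right)} = - \frac{2 \left(-2\right) + l}{5} = - \frac{-4 + l}{5} = \frac{4}{5} - \frac{l}{5}$)
$- 45 Z{\left(-159 \right)} = - 45 \left(\frac{4}{5} - - \frac{159}{5}\right) = - 45 \left(\frac{4}{5} + \frac{159}{5}\right) = \left(-45\right) \frac{163}{5} = -1467$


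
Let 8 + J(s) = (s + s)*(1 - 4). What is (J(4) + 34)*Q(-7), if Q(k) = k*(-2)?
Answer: 28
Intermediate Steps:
Q(k) = -2*k
J(s) = -8 - 6*s (J(s) = -8 + (s + s)*(1 - 4) = -8 + (2*s)*(-3) = -8 - 6*s)
(J(4) + 34)*Q(-7) = ((-8 - 6*4) + 34)*(-2*(-7)) = ((-8 - 24) + 34)*14 = (-32 + 34)*14 = 2*14 = 28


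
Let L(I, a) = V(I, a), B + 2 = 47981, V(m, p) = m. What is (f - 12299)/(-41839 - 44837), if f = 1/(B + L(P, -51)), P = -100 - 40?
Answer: 147092965/1036623291 ≈ 0.14190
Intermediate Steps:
P = -140
B = 47979 (B = -2 + 47981 = 47979)
L(I, a) = I
f = 1/47839 (f = 1/(47979 - 140) = 1/47839 ≈ 2.0903e-5)
(f - 12299)/(-41839 - 44837) = (1/47839 - 12299)/(-41839 - 44837) = -588371860/47839/(-86676) = -588371860/47839*(-1/86676) = 147092965/1036623291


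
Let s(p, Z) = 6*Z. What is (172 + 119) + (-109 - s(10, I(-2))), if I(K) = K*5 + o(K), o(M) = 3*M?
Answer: 278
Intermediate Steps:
I(K) = 8*K (I(K) = K*5 + 3*K = 5*K + 3*K = 8*K)
(172 + 119) + (-109 - s(10, I(-2))) = (172 + 119) + (-109 - 6*8*(-2)) = 291 + (-109 - 6*(-16)) = 291 + (-109 - 1*(-96)) = 291 + (-109 + 96) = 291 - 13 = 278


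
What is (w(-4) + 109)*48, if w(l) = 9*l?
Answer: 3504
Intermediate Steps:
(w(-4) + 109)*48 = (9*(-4) + 109)*48 = (-36 + 109)*48 = 73*48 = 3504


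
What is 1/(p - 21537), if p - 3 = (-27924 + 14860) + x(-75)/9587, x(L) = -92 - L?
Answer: -9587/331691043 ≈ -2.8903e-5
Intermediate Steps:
p = -125215824/9587 (p = 3 + ((-27924 + 14860) + (-92 - 1*(-75))/9587) = 3 + (-13064 + (-92 + 75)*(1/9587)) = 3 + (-13064 - 17*1/9587) = 3 + (-13064 - 17/9587) = 3 - 125244585/9587 = -125215824/9587 ≈ -13061.)
1/(p - 21537) = 1/(-125215824/9587 - 21537) = 1/(-331691043/9587) = -9587/331691043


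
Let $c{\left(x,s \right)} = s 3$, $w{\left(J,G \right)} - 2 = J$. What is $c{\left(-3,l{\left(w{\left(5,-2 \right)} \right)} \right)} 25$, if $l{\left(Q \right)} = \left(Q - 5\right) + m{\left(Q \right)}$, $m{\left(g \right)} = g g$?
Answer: $3825$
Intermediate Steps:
$m{\left(g \right)} = g^{2}$
$w{\left(J,G \right)} = 2 + J$
$l{\left(Q \right)} = -5 + Q + Q^{2}$ ($l{\left(Q \right)} = \left(Q - 5\right) + Q^{2} = \left(-5 + Q\right) + Q^{2} = -5 + Q + Q^{2}$)
$c{\left(x,s \right)} = 3 s$
$c{\left(-3,l{\left(w{\left(5,-2 \right)} \right)} \right)} 25 = 3 \left(-5 + \left(2 + 5\right) + \left(2 + 5\right)^{2}\right) 25 = 3 \left(-5 + 7 + 7^{2}\right) 25 = 3 \left(-5 + 7 + 49\right) 25 = 3 \cdot 51 \cdot 25 = 153 \cdot 25 = 3825$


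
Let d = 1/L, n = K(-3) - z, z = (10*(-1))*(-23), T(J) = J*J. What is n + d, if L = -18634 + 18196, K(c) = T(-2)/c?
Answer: -33775/146 ≈ -231.34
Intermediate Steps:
T(J) = J²
K(c) = 4/c (K(c) = (-2)²/c = 4/c)
z = 230 (z = -10*(-23) = 230)
L = -438
n = -694/3 (n = 4/(-3) - 1*230 = 4*(-⅓) - 230 = -4/3 - 230 = -694/3 ≈ -231.33)
d = -1/438 (d = 1/(-438) = -1/438 ≈ -0.0022831)
n + d = -694/3 - 1/438 = -33775/146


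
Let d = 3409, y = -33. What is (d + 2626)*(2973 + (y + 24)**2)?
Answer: 18430890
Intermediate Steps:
(d + 2626)*(2973 + (y + 24)**2) = (3409 + 2626)*(2973 + (-33 + 24)**2) = 6035*(2973 + (-9)**2) = 6035*(2973 + 81) = 6035*3054 = 18430890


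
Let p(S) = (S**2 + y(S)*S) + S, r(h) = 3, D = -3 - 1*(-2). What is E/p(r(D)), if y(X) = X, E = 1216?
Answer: 1216/21 ≈ 57.905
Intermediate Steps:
D = -1 (D = -3 + 2 = -1)
p(S) = S + 2*S**2 (p(S) = (S**2 + S*S) + S = (S**2 + S**2) + S = 2*S**2 + S = S + 2*S**2)
E/p(r(D)) = 1216/((3*(1 + 2*3))) = 1216/((3*(1 + 6))) = 1216/((3*7)) = 1216/21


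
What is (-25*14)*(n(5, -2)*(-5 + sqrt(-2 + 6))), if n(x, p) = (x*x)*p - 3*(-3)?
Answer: -43050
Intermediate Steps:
n(x, p) = 9 + p*x**2 (n(x, p) = x**2*p + 9 = p*x**2 + 9 = 9 + p*x**2)
(-25*14)*(n(5, -2)*(-5 + sqrt(-2 + 6))) = (-25*14)*((9 - 2*5**2)*(-5 + sqrt(-2 + 6))) = -350*(9 - 2*25)*(-5 + sqrt(4)) = -350*(9 - 50)*(-5 + 2) = -(-14350)*(-3) = -350*123 = -43050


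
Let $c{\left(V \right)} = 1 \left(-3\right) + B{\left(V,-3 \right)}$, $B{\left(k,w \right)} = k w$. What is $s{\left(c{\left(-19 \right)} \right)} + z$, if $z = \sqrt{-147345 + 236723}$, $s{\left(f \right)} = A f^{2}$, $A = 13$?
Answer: $37908 + \sqrt{89378} \approx 38207.0$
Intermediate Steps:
$c{\left(V \right)} = -3 - 3 V$ ($c{\left(V \right)} = 1 \left(-3\right) + V \left(-3\right) = -3 - 3 V$)
$s{\left(f \right)} = 13 f^{2}$
$z = \sqrt{89378} \approx 298.96$
$s{\left(c{\left(-19 \right)} \right)} + z = 13 \left(-3 - -57\right)^{2} + \sqrt{89378} = 13 \left(-3 + 57\right)^{2} + \sqrt{89378} = 13 \cdot 54^{2} + \sqrt{89378} = 13 \cdot 2916 + \sqrt{89378} = 37908 + \sqrt{89378}$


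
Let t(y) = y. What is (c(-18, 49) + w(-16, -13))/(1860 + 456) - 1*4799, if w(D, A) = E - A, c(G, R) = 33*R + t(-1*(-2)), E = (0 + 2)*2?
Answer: -2778212/579 ≈ -4798.3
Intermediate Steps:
E = 4 (E = 2*2 = 4)
c(G, R) = 2 + 33*R (c(G, R) = 33*R - 1*(-2) = 33*R + 2 = 2 + 33*R)
w(D, A) = 4 - A
(c(-18, 49) + w(-16, -13))/(1860 + 456) - 1*4799 = ((2 + 33*49) + (4 - 1*(-13)))/(1860 + 456) - 1*4799 = ((2 + 1617) + (4 + 13))/2316 - 4799 = (1619 + 17)*(1/2316) - 4799 = 1636*(1/2316) - 4799 = 409/579 - 4799 = -2778212/579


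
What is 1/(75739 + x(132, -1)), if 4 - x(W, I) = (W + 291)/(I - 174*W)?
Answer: 22969/1739741390 ≈ 1.3203e-5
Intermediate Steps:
x(W, I) = 4 - (291 + W)/(I - 174*W) (x(W, I) = 4 - (W + 291)/(I - 174*W) = 4 - (291 + W)/(I - 174*W))
1/(75739 + x(132, -1)) = 1/(75739 + (-291 - 697*132 + 4*(-1))/(-1 - 174*132)) = 1/(75739 + (-291 - 92004 - 4)/(-1 - 22968)) = 1/(75739 - 92299/(-22969)) = 1/(75739 - 1/22969*(-92299)) = 1/(75739 + 92299/22969) = 1/(1739741390/22969) = 22969/1739741390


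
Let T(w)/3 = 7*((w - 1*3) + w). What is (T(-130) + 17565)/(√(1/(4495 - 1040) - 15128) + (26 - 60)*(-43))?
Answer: 60826670820/7437136259 - 36126*I*√20064812305/7437136259 ≈ 8.1788 - 0.68807*I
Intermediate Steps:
T(w) = -63 + 42*w (T(w) = 3*(7*((w - 1*3) + w)) = 3*(7*((w - 3) + w)) = 3*(7*((-3 + w) + w)) = 3*(7*(-3 + 2*w)) = 3*(-21 + 14*w) = -63 + 42*w)
(T(-130) + 17565)/(√(1/(4495 - 1040) - 15128) + (26 - 60)*(-43)) = ((-63 + 42*(-130)) + 17565)/(√(1/(4495 - 1040) - 15128) + (26 - 60)*(-43)) = ((-63 - 5460) + 17565)/(√(1/3455 - 15128) - 34*(-43)) = (-5523 + 17565)/(√(1/3455 - 15128) + 1462) = 12042/(√(-52267239/3455) + 1462) = 12042/(3*I*√20064812305/3455 + 1462) = 12042/(1462 + 3*I*√20064812305/3455)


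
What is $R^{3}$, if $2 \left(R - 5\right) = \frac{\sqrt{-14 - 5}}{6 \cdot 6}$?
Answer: $\frac{\left(360 + i \sqrt{19}\right)^{3}}{373248} \approx 124.95 + 4.5403 i$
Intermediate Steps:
$R = 5 + \frac{i \sqrt{19}}{72}$ ($R = 5 + \frac{\sqrt{-14 - 5} \frac{1}{6 \cdot 6}}{2} = 5 + \frac{\sqrt{-19} \cdot \frac{1}{36}}{2} = 5 + \frac{i \sqrt{19} \cdot \frac{1}{36}}{2} = 5 + \frac{\frac{1}{36} i \sqrt{19}}{2} = 5 + \frac{i \sqrt{19}}{72} \approx 5.0 + 0.06054 i$)
$R^{3} = \left(5 + \frac{i \sqrt{19}}{72}\right)^{3}$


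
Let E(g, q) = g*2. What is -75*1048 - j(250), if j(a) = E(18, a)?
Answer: -78636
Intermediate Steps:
E(g, q) = 2*g
j(a) = 36 (j(a) = 2*18 = 36)
-75*1048 - j(250) = -75*1048 - 1*36 = -78600 - 36 = -78636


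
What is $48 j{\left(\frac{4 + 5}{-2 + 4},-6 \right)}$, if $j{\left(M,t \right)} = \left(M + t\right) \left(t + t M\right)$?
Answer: $2376$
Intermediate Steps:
$j{\left(M,t \right)} = \left(M + t\right) \left(t + M t\right)$
$48 j{\left(\frac{4 + 5}{-2 + 4},-6 \right)} = 48 \left(- 6 \left(\frac{4 + 5}{-2 + 4} - 6 + \left(\frac{4 + 5}{-2 + 4}\right)^{2} + \frac{4 + 5}{-2 + 4} \left(-6\right)\right)\right) = 48 \left(- 6 \left(\frac{9}{2} - 6 + \left(\frac{9}{2}\right)^{2} + \frac{9}{2} \left(-6\right)\right)\right) = 48 \left(- 6 \left(\frac{9}{2} - 6 + \frac{81}{4} - 27\right)\right) = 48 \left(\left(-6\right) \left(- \frac{33}{4}\right)\right) = 48 \cdot \frac{99}{2} = 2376$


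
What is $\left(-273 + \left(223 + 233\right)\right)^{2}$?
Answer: $33489$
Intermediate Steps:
$\left(-273 + \left(223 + 233\right)\right)^{2} = \left(-273 + 456\right)^{2} = 183^{2} = 33489$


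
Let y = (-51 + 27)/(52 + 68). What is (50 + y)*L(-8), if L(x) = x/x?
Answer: 249/5 ≈ 49.800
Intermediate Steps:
L(x) = 1
y = -⅕ (y = -24/120 = -24*1/120 = -⅕ ≈ -0.20000)
(50 + y)*L(-8) = (50 - ⅕)*1 = (249/5)*1 = 249/5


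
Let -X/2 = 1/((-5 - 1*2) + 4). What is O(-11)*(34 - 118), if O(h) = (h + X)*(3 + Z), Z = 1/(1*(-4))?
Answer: 2387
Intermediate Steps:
X = ⅔ (X = -2/((-5 - 1*2) + 4) = -2/((-5 - 2) + 4) = -2/(-7 + 4) = -2/(-3) = -2*(-⅓) = ⅔ ≈ 0.66667)
Z = -¼ (Z = 1*(-¼) = -¼ ≈ -0.25000)
O(h) = 11/6 + 11*h/4 (O(h) = (h + ⅔)*(3 - ¼) = (⅔ + h)*(11/4) = 11/6 + 11*h/4)
O(-11)*(34 - 118) = (11/6 + (11/4)*(-11))*(34 - 118) = (11/6 - 121/4)*(-84) = -341/12*(-84) = 2387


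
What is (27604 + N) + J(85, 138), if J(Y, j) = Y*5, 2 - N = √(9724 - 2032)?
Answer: 28031 - 2*√1923 ≈ 27943.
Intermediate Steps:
N = 2 - 2*√1923 (N = 2 - √(9724 - 2032) = 2 - √7692 = 2 - 2*√1923 ≈ -85.704)
J(Y, j) = 5*Y
(27604 + N) + J(85, 138) = (27604 + (2 - 2*√1923)) + 5*85 = (27606 - 2*√1923) + 425 = 28031 - 2*√1923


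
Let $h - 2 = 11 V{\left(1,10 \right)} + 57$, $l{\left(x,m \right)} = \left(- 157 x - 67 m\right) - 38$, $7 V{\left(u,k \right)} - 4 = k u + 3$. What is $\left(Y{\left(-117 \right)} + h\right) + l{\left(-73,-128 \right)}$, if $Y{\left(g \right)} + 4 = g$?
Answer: $\frac{139746}{7} \approx 19964.0$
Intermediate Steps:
$V{\left(u,k \right)} = 1 + \frac{k u}{7}$ ($V{\left(u,k \right)} = \frac{4}{7} + \frac{k u + 3}{7} = \frac{4}{7} + \frac{3 + k u}{7} = \frac{4}{7} + \left(\frac{3}{7} + \frac{k u}{7}\right) = 1 + \frac{k u}{7}$)
$l{\left(x,m \right)} = -38 - 157 x - 67 m$
$Y{\left(g \right)} = -4 + g$
$h = \frac{600}{7}$ ($h = 2 + \left(11 \left(1 + \frac{1}{7} \cdot 10 \cdot 1\right) + 57\right) = 2 + \left(11 \left(1 + \frac{10}{7}\right) + 57\right) = 2 + \left(11 \cdot \frac{17}{7} + 57\right) = 2 + \left(\frac{187}{7} + 57\right) = 2 + \frac{586}{7} = \frac{600}{7} \approx 85.714$)
$\left(Y{\left(-117 \right)} + h\right) + l{\left(-73,-128 \right)} = \left(\left(-4 - 117\right) + \frac{600}{7}\right) - -19999 = \left(-121 + \frac{600}{7}\right) + \left(-38 + 11461 + 8576\right) = - \frac{247}{7} + 19999 = \frac{139746}{7}$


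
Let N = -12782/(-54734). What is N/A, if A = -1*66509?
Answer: -6391/1820151803 ≈ -3.5112e-6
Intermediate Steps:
A = -66509
N = 6391/27367 (N = -12782*(-1/54734) = 6391/27367 ≈ 0.23353)
N/A = (6391/27367)/(-66509) = (6391/27367)*(-1/66509) = -6391/1820151803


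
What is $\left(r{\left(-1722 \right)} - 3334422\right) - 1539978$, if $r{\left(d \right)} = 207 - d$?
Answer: $-4872471$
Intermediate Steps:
$\left(r{\left(-1722 \right)} - 3334422\right) - 1539978 = \left(\left(207 - -1722\right) - 3334422\right) - 1539978 = \left(\left(207 + 1722\right) - 3334422\right) - 1539978 = \left(1929 - 3334422\right) - 1539978 = -3332493 - 1539978 = -4872471$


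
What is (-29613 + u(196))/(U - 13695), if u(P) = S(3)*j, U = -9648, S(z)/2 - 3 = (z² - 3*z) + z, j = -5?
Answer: 9891/7781 ≈ 1.2712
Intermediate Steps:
S(z) = 6 - 4*z + 2*z² (S(z) = 6 + 2*((z² - 3*z) + z) = 6 + 2*(z² - 2*z) = 6 + (-4*z + 2*z²) = 6 - 4*z + 2*z²)
u(P) = -60 (u(P) = (6 - 4*3 + 2*3²)*(-5) = (6 - 12 + 2*9)*(-5) = (6 - 12 + 18)*(-5) = 12*(-5) = -60)
(-29613 + u(196))/(U - 13695) = (-29613 - 60)/(-9648 - 13695) = -29673/(-23343) = -29673*(-1/23343) = 9891/7781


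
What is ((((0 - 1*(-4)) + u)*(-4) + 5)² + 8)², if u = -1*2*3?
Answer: 31329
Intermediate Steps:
u = -6 (u = -2*3 = -6)
((((0 - 1*(-4)) + u)*(-4) + 5)² + 8)² = ((((0 - 1*(-4)) - 6)*(-4) + 5)² + 8)² = ((((0 + 4) - 6)*(-4) + 5)² + 8)² = (((4 - 6)*(-4) + 5)² + 8)² = ((-2*(-4) + 5)² + 8)² = ((8 + 5)² + 8)² = (13² + 8)² = (169 + 8)² = 177² = 31329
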